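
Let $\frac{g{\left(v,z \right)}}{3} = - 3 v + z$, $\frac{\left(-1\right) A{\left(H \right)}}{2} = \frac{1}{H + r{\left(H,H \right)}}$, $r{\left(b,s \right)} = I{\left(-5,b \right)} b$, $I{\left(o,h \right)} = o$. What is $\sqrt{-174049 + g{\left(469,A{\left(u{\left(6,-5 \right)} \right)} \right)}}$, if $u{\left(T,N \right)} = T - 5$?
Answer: $\frac{i \sqrt{713074}}{2} \approx 422.22 i$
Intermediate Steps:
$u{\left(T,N \right)} = -5 + T$ ($u{\left(T,N \right)} = T - 5 = -5 + T$)
$r{\left(b,s \right)} = - 5 b$
$A{\left(H \right)} = \frac{1}{2 H}$ ($A{\left(H \right)} = - \frac{2}{H - 5 H} = - \frac{2}{\left(-4\right) H} = - 2 \left(- \frac{1}{4 H}\right) = \frac{1}{2 H}$)
$g{\left(v,z \right)} = - 9 v + 3 z$ ($g{\left(v,z \right)} = 3 \left(- 3 v + z\right) = 3 \left(z - 3 v\right) = - 9 v + 3 z$)
$\sqrt{-174049 + g{\left(469,A{\left(u{\left(6,-5 \right)} \right)} \right)}} = \sqrt{-174049 + \left(\left(-9\right) 469 + 3 \frac{1}{2 \left(-5 + 6\right)}\right)} = \sqrt{-174049 - \left(4221 - 3 \frac{1}{2 \cdot 1}\right)} = \sqrt{-174049 - \left(4221 - 3 \cdot \frac{1}{2} \cdot 1\right)} = \sqrt{-174049 + \left(-4221 + 3 \cdot \frac{1}{2}\right)} = \sqrt{-174049 + \left(-4221 + \frac{3}{2}\right)} = \sqrt{-174049 - \frac{8439}{2}} = \sqrt{- \frac{356537}{2}} = \frac{i \sqrt{713074}}{2}$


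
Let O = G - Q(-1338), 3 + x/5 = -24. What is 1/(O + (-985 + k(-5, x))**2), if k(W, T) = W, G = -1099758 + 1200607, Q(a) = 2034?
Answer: 1/1078915 ≈ 9.2686e-7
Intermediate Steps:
x = -135 (x = -15 + 5*(-24) = -15 - 120 = -135)
G = 100849
O = 98815 (O = 100849 - 1*2034 = 100849 - 2034 = 98815)
1/(O + (-985 + k(-5, x))**2) = 1/(98815 + (-985 - 5)**2) = 1/(98815 + (-990)**2) = 1/(98815 + 980100) = 1/1078915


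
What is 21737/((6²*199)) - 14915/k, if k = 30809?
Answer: 562844173/220715676 ≈ 2.5501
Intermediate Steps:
21737/((6²*199)) - 14915/k = 21737/((6²*199)) - 14915/30809 = 21737/((36*199)) - 14915*1/30809 = 21737/7164 - 14915/30809 = 562844173/220715676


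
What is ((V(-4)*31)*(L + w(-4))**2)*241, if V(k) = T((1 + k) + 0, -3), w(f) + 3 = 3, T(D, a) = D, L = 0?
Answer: 0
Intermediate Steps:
w(f) = 0 (w(f) = -3 + 3 = 0)
V(k) = 1 + k (V(k) = (1 + k) + 0 = 1 + k)
((V(-4)*31)*(L + w(-4))**2)*241 = (((1 - 4)*31)*(0 + 0)**2)*241 = (-3*31*0**2)*241 = -93*0*241 = 0*241 = 0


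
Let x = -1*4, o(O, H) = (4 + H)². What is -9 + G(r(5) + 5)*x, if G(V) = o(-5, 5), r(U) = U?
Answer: -333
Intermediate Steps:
G(V) = 81 (G(V) = (4 + 5)² = 9² = 81)
x = -4
-9 + G(r(5) + 5)*x = -9 + 81*(-4) = -9 - 324 = -333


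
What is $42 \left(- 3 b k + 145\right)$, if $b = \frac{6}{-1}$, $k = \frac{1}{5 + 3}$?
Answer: $\frac{12369}{2} \approx 6184.5$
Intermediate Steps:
$k = \frac{1}{8} \approx 0.125$
$b = -6$ ($b = 6 \left(-1\right) = -6$)
$42 \left(- 3 b k + 145\right) = 42 \left(\left(-3\right) \left(-6\right) \frac{1}{8} + 145\right) = 42 \left(18 \cdot \frac{1}{8} + 145\right) = 42 \left(\frac{9}{4} + 145\right) = 42 \cdot \frac{589}{4} = \frac{12369}{2}$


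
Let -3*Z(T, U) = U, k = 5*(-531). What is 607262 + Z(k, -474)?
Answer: 607420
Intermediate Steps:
k = -2655
Z(T, U) = -U/3
607262 + Z(k, -474) = 607262 - ⅓*(-474) = 607262 + 158 = 607420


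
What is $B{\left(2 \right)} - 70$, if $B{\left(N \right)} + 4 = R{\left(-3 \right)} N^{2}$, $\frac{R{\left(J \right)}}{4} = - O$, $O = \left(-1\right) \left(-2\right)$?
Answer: $-106$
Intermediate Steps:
$O = 2$
$R{\left(J \right)} = -8$ ($R{\left(J \right)} = 4 \left(\left(-1\right) 2\right) = 4 \left(-2\right) = -8$)
$B{\left(N \right)} = -4 - 8 N^{2}$
$B{\left(2 \right)} - 70 = \left(-4 - 8 \cdot 2^{2}\right) - 70 = \left(-4 - 32\right) - 70 = -36 - 70 = -106$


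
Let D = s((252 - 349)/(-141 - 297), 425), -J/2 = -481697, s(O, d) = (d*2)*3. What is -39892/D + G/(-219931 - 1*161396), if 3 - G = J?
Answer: -125051467/9533175 ≈ -13.118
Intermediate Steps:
s(O, d) = 6*d (s(O, d) = (2*d)*3 = 6*d)
J = 963394 (J = -2*(-481697) = 963394)
G = -963391 (G = 3 - 1*963394 = 3 - 963394 = -963391)
D = 2550 (D = 6*425 = 2550)
-39892/D + G/(-219931 - 1*161396) = -39892/2550 - 963391/(-219931 - 1*161396) = -39892*1/2550 - 963391/(-219931 - 161396) = -19946/1275 - 963391/(-381327) = -19946/1275 - 963391*(-1/381327) = -19946/1275 + 963391/381327 = -125051467/9533175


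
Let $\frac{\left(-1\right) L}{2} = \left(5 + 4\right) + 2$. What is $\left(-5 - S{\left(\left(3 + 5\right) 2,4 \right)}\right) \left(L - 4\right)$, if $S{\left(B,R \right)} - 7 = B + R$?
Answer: $832$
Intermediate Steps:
$S{\left(B,R \right)} = 7 + B + R$ ($S{\left(B,R \right)} = 7 + \left(B + R\right) = 7 + B + R$)
$L = -22$ ($L = - 2 \left(\left(5 + 4\right) + 2\right) = - 2 \left(9 + 2\right) = \left(-2\right) 11 = -22$)
$\left(-5 - S{\left(\left(3 + 5\right) 2,4 \right)}\right) \left(L - 4\right) = \left(-5 - \left(7 + \left(3 + 5\right) 2 + 4\right)\right) \left(-22 - 4\right) = \left(-5 - \left(7 + 8 \cdot 2 + 4\right)\right) \left(-26\right) = \left(-5 - \left(7 + 16 + 4\right)\right) \left(-26\right) = \left(-5 - 27\right) \left(-26\right) = \left(-32\right) \left(-26\right) = 832$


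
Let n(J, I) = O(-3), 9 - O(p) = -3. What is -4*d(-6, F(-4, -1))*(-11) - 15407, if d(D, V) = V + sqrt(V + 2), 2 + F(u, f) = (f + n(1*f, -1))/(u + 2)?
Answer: -15737 + 22*I*sqrt(22) ≈ -15737.0 + 103.19*I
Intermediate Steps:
O(p) = 12 (O(p) = 9 - 1*(-3) = 9 + 3 = 12)
n(J, I) = 12
F(u, f) = -2 + (12 + f)/(2 + u) (F(u, f) = -2 + (f + 12)/(u + 2) = -2 + (12 + f)/(2 + u))
d(D, V) = V + sqrt(2 + V)
-4*d(-6, F(-4, -1))*(-11) - 15407 = -4*((8 - 1 - 2*(-4))/(2 - 4) + sqrt(2 + (8 - 1 - 2*(-4))/(2 - 4)))*(-11) - 15407 = -4*((8 - 1 + 8)/(-2) + sqrt(2 + (8 - 1 + 8)/(-2)))*(-11) - 15407 = -4*(-1/2*15 + sqrt(2 - 1/2*15))*(-11) - 15407 = -4*(-15/2 + sqrt(2 - 15/2))*(-11) - 15407 = -4*(-15/2 + sqrt(-11/2))*(-11) - 15407 = -4*(-15/2 + I*sqrt(22)/2)*(-11) - 15407 = (30 - 2*I*sqrt(22))*(-11) - 15407 = (-330 + 22*I*sqrt(22)) - 15407 = -15737 + 22*I*sqrt(22)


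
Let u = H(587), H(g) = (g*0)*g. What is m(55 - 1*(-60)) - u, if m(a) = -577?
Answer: -577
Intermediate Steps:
H(g) = 0 (H(g) = 0*g = 0)
u = 0
m(55 - 1*(-60)) - u = -577 - 1*0 = -577 + 0 = -577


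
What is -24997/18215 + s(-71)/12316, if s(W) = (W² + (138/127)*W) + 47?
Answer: -13753491167/14245332190 ≈ -0.96547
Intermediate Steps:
s(W) = 47 + W² + 138*W/127 (s(W) = (W² + (138*(1/127))*W) + 47 = (W² + 138*W/127) + 47 = 47 + W² + 138*W/127)
-24997/18215 + s(-71)/12316 = -24997/18215 + (47 + (-71)² + (138/127)*(-71))/12316 = -24997*1/18215 + (47 + 5041 - 9798/127)*(1/12316) = -24997/18215 + (636378/127)*(1/12316) = -24997/18215 + 318189/782066 = -13753491167/14245332190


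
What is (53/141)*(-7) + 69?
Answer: 9358/141 ≈ 66.369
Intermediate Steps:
(53/141)*(-7) + 69 = -371/141 + 69 = 9358/141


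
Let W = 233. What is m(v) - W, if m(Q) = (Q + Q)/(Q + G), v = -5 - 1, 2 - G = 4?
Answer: -463/2 ≈ -231.50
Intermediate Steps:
G = -2 (G = 2 - 1*4 = 2 - 4 = -2)
v = -6
m(Q) = 2*Q/(-2 + Q) (m(Q) = (Q + Q)/(Q - 2) = (2*Q)/(-2 + Q) = 2*Q/(-2 + Q))
m(v) - W = 2*(-6)/(-2 - 6) - 1*233 = 2*(-6)/(-8) - 233 = 2*(-6)*(-1/8) - 233 = 3/2 - 233 = -463/2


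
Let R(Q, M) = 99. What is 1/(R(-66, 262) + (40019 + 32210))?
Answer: 1/72328 ≈ 1.3826e-5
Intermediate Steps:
1/(R(-66, 262) + (40019 + 32210)) = 1/(99 + (40019 + 32210)) = 1/(99 + 72229) = 1/72328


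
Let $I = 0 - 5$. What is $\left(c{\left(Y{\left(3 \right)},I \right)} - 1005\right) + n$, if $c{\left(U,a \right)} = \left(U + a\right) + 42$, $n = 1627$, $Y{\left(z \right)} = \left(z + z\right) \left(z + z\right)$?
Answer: $695$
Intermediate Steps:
$Y{\left(z \right)} = 4 z^{2}$ ($Y{\left(z \right)} = 2 z 2 z = 4 z^{2}$)
$I = -5$
$c{\left(U,a \right)} = 42 + U + a$
$\left(c{\left(Y{\left(3 \right)},I \right)} - 1005\right) + n = \left(\left(42 + 4 \cdot 3^{2} - 5\right) - 1005\right) + 1627 = \left(\left(42 + 4 \cdot 9 - 5\right) - 1005\right) + 1627 = \left(\left(42 + 36 - 5\right) - 1005\right) + 1627 = \left(73 - 1005\right) + 1627 = -932 + 1627 = 695$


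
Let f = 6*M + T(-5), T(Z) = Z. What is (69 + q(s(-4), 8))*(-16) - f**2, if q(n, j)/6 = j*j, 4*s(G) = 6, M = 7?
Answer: -8617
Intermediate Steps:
s(G) = 3/2 (s(G) = (1/4)*6 = 3/2)
q(n, j) = 6*j**2 (q(n, j) = 6*(j*j) = 6*j**2)
f = 37 (f = 6*7 - 5 = 42 - 5 = 37)
(69 + q(s(-4), 8))*(-16) - f**2 = (69 + 6*8**2)*(-16) - 1*37**2 = (69 + 6*64)*(-16) - 1*1369 = (69 + 384)*(-16) - 1369 = 453*(-16) - 1369 = -7248 - 1369 = -8617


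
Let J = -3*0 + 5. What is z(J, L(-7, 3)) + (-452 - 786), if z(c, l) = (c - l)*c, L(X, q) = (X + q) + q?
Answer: -1208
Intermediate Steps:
L(X, q) = X + 2*q
J = 5 (J = 0 + 5 = 5)
z(c, l) = c*(c - l)
z(J, L(-7, 3)) + (-452 - 786) = 5*(5 - (-7 + 2*3)) + (-452 - 786) = 5*(5 - (-7 + 6)) - 1238 = 5*(5 - 1*(-1)) - 1238 = 5*(5 + 1) - 1238 = 5*6 - 1238 = 30 - 1238 = -1208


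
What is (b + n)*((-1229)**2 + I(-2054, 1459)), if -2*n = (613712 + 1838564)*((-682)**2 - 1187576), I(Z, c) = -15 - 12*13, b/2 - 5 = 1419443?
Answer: 1337840494546823440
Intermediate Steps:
b = 2838896 (b = 10 + 2*1419443 = 10 + 2838886 = 2838896)
I(Z, c) = -171 (I(Z, c) = -15 - 156 = -171)
n = 885825850376 (n = -(613712 + 1838564)*((-682)**2 - 1187576)/2 = -1226138*(465124 - 1187576) = -1226138*(-722452) = -1/2*(-1771651700752) = 885825850376)
(b + n)*((-1229)**2 + I(-2054, 1459)) = (2838896 + 885825850376)*((-1229)**2 - 171) = 885828689272*(1510441 - 171) = 885828689272*1510270 = 1337840494546823440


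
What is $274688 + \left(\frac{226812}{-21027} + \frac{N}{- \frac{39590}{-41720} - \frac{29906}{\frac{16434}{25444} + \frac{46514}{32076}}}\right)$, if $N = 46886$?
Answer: $\frac{41112755473852297036428}{149678405673898979} \approx 2.7467 \cdot 10^{5}$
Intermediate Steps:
$274688 + \left(\frac{226812}{-21027} + \frac{N}{- \frac{39590}{-41720} - \frac{29906}{\frac{16434}{25444} + \frac{46514}{32076}}}\right) = 274688 + \left(\frac{226812}{-21027} + \frac{46886}{- \frac{39590}{-41720} - \frac{29906}{\frac{16434}{25444} + \frac{46514}{32076}}}\right) = 274688 + \left(226812 \left(- \frac{1}{21027}\right) + \frac{46886}{\left(-39590\right) \left(- \frac{1}{41720}\right) - \frac{29906}{16434 \cdot \frac{1}{25444} + 46514 \cdot \frac{1}{32076}}}\right) = 274688 - \left(\frac{75604}{7009} - \frac{46886}{\frac{3959}{4172} - \frac{29906}{\frac{8217}{12722} + \frac{23257}{16038}}}\right) = 274688 - \left(\frac{75604}{7009} - \frac{46886}{\frac{3959}{4172} - \frac{29906}{\frac{106914950}{51008859}}}\right) = 274688 - \left(\frac{75604}{7009} - \frac{46886}{\frac{3959}{4172} - \frac{762735468627}{53457475}}\right) = 274688 - \left(\frac{75604}{7009} - \frac{46886}{- \frac{21355172731331}{1496809300}}\right) = 274688 + \left(- \frac{75604}{7009} + 46886 \left(- \frac{1496809300}{21355172731331}\right)\right) = 274688 - \frac{2106423899665707124}{149678405673898979} = \frac{41112755473852297036428}{149678405673898979}$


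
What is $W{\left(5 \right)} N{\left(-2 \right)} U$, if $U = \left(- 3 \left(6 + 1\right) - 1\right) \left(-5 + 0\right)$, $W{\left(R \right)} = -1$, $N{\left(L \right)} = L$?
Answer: $220$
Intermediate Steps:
$U = 110$ ($U = \left(\left(-3\right) 7 - 1\right) \left(-5\right) = \left(-21 - 1\right) \left(-5\right) = \left(-22\right) \left(-5\right) = 110$)
$W{\left(5 \right)} N{\left(-2 \right)} U = \left(-1\right) \left(-2\right) 110 = 2 \cdot 110 = 220$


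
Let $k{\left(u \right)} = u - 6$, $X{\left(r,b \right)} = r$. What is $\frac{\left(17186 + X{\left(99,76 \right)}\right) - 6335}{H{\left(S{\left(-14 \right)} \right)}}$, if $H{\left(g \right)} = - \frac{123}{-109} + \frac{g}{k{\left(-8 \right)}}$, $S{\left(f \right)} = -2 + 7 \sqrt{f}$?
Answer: $\frac{5402803000}{1985661} + \frac{2124916850 i \sqrt{14}}{1985661} \approx 2720.9 + 4004.1 i$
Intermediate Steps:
$k{\left(u \right)} = -6 + u$
$H{\left(g \right)} = \frac{123}{109} - \frac{g}{14}$ ($H{\left(g \right)} = - \frac{123}{-109} + \frac{g}{-6 - 8} = \left(-123\right) \left(- \frac{1}{109}\right) + \frac{g}{-14} = \frac{123}{109} + g \left(- \frac{1}{14}\right) = \frac{123}{109} - \frac{g}{14}$)
$\frac{\left(17186 + X{\left(99,76 \right)}\right) - 6335}{H{\left(S{\left(-14 \right)} \right)}} = \frac{\left(17186 + 99\right) - 6335}{\frac{123}{109} - \frac{-2 + 7 \sqrt{-14}}{14}} = \frac{17285 - 6335}{\frac{123}{109} - \frac{-2 + 7 i \sqrt{14}}{14}} = \frac{10950}{\frac{123}{109} - \frac{-2 + 7 i \sqrt{14}}{14}} = \frac{10950}{\frac{123}{109} + \left(\frac{1}{7} - \frac{i \sqrt{14}}{2}\right)} = \frac{10950}{\frac{970}{763} - \frac{i \sqrt{14}}{2}}$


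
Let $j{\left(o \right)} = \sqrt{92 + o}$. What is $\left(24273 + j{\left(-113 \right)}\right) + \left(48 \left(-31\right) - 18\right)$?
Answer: $22767 + i \sqrt{21} \approx 22767.0 + 4.5826 i$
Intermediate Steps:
$\left(24273 + j{\left(-113 \right)}\right) + \left(48 \left(-31\right) - 18\right) = \left(24273 + \sqrt{92 - 113}\right) + \left(48 \left(-31\right) - 18\right) = \left(24273 + \sqrt{-21}\right) - 1506 = \left(24273 + i \sqrt{21}\right) - 1506 = 22767 + i \sqrt{21}$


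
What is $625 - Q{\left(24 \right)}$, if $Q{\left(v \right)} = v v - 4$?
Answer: $53$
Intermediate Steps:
$Q{\left(v \right)} = -4 + v^{2}$ ($Q{\left(v \right)} = v^{2} - 4 = -4 + v^{2}$)
$625 - Q{\left(24 \right)} = 625 - \left(-4 + 24^{2}\right) = 625 - \left(-4 + 576\right) = 625 - 572 = 53$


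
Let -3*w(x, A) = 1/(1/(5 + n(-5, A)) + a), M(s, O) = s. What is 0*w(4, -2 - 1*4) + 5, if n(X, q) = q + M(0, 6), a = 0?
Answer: 5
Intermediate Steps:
n(X, q) = q (n(X, q) = q + 0 = q)
w(x, A) = -5/3 - A/3 (w(x, A) = -1/(3*(1/(5 + A) + 0)) = -(5/3 + A/3) = -(5 + A)/3 = -5/3 - A/3)
0*w(4, -2 - 1*4) + 5 = 0*(-5/3 - (-2 - 1*4)/3) + 5 = 0*(-5/3 - (-2 - 4)/3) + 5 = 0*(-5/3 - ⅓*(-6)) + 5 = 0*(-5/3 + 2) + 5 = 0*(⅓) + 5 = 0 + 5 = 5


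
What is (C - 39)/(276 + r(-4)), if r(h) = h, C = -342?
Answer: -381/272 ≈ -1.4007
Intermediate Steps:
(C - 39)/(276 + r(-4)) = (-342 - 39)/(276 - 4) = -381/272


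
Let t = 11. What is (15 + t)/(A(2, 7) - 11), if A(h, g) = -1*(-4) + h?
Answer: -26/5 ≈ -5.2000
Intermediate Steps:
A(h, g) = 4 + h
(15 + t)/(A(2, 7) - 11) = (15 + 11)/((4 + 2) - 11) = 26/(6 - 11) = 26/(-5) = 26*(-⅕) = -26/5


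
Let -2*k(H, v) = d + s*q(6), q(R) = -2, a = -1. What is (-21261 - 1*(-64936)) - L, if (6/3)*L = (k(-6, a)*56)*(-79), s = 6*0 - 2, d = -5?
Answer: 44781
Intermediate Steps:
s = -2 (s = 0 - 2 = -2)
k(H, v) = 1/2 (k(H, v) = -(-5 - 2*(-2))/2 = -(-5 + 4)/2 = -1/2*(-1) = 1/2)
L = -1106 (L = (((1/2)*56)*(-79))/2 = (28*(-79))/2 = (1/2)*(-2212) = -1106)
(-21261 - 1*(-64936)) - L = (-21261 - 1*(-64936)) - 1*(-1106) = (-21261 + 64936) + 1106 = 43675 + 1106 = 44781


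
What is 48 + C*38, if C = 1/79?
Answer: 3830/79 ≈ 48.481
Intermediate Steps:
C = 1/79 ≈ 0.012658
48 + C*38 = 48 + (1/79)*38 = 48 + 38/79 = 3830/79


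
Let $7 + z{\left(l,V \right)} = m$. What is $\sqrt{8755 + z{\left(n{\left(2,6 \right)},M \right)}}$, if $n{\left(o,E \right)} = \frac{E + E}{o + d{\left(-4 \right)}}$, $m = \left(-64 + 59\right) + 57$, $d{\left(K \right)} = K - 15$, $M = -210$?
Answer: $20 \sqrt{22} \approx 93.808$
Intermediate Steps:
$d{\left(K \right)} = -15 + K$ ($d{\left(K \right)} = K - 15 = -15 + K$)
$m = 52$ ($m = -5 + 57 = 52$)
$n{\left(o,E \right)} = \frac{2 E}{-19 + o}$ ($n{\left(o,E \right)} = \frac{E + E}{o - 19} = \frac{2 E}{o - 19} = \frac{2 E}{-19 + o}$)
$z{\left(l,V \right)} = 45$ ($z{\left(l,V \right)} = -7 + 52 = 45$)
$\sqrt{8755 + z{\left(n{\left(2,6 \right)},M \right)}} = \sqrt{8755 + 45} = \sqrt{8800} = 20 \sqrt{22}$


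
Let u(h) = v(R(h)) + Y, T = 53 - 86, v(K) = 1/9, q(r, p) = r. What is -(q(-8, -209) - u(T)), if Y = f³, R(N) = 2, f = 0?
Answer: 73/9 ≈ 8.1111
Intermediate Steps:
v(K) = ⅑
Y = 0 (Y = 0³ = 0)
T = -33
u(h) = ⅑ (u(h) = ⅑ + 0 = ⅑)
-(q(-8, -209) - u(T)) = -(-8 - 1*⅑) = -(-8 - ⅑) = -1*(-73/9) = 73/9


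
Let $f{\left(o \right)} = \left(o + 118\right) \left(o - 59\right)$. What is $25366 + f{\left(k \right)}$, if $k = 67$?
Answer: $26846$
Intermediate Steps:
$f{\left(o \right)} = \left(-59 + o\right) \left(118 + o\right)$ ($f{\left(o \right)} = \left(118 + o\right) \left(-59 + o\right) = \left(-59 + o\right) \left(118 + o\right)$)
$25366 + f{\left(k \right)} = 25366 + \left(-6962 + 67^{2} + 59 \cdot 67\right) = 25366 + \left(-6962 + 4489 + 3953\right) = 25366 + 1480 = 26846$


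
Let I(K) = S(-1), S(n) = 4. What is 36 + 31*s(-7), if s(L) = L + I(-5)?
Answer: -57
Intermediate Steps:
I(K) = 4
s(L) = 4 + L (s(L) = L + 4 = 4 + L)
36 + 31*s(-7) = 36 + 31*(4 - 7) = 36 + 31*(-3) = 36 - 93 = -57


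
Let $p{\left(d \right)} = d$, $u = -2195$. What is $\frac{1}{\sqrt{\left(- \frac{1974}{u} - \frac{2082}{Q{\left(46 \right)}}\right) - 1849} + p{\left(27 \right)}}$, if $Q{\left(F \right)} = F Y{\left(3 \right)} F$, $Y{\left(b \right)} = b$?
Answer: $\frac{62702370}{5985588353} - \frac{23 i \sqrt{18844620953570}}{5985588353} \approx 0.010476 - 0.016681 i$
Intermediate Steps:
$Q{\left(F \right)} = 3 F^{2}$ ($Q{\left(F \right)} = F 3 F = 3 F F = 3 F^{2}$)
$\frac{1}{\sqrt{\left(- \frac{1974}{u} - \frac{2082}{Q{\left(46 \right)}}\right) - 1849} + p{\left(27 \right)}} = \frac{1}{\sqrt{\left(- \frac{1974}{-2195} - \frac{2082}{3 \cdot 46^{2}}\right) - 1849} + 27} = \frac{1}{\sqrt{\left(\left(-1974\right) \left(- \frac{1}{2195}\right) - \frac{2082}{3 \cdot 2116}\right) - 1849} + 27} = \frac{1}{\sqrt{\left(\frac{1974}{2195} - \frac{2082}{6348}\right) - 1849} + 27} = \frac{1}{\sqrt{\left(\frac{1974}{2195} - \frac{347}{1058}\right) - 1849} + 27} = \frac{1}{\sqrt{\frac{1326827}{2322310} - 1849} + 27} = \frac{1}{\sqrt{- \frac{4292624363}{2322310}} + 27} = \frac{1}{\frac{i \sqrt{18844620953570}}{100970} + 27} = \frac{1}{27 + \frac{i \sqrt{18844620953570}}{100970}}$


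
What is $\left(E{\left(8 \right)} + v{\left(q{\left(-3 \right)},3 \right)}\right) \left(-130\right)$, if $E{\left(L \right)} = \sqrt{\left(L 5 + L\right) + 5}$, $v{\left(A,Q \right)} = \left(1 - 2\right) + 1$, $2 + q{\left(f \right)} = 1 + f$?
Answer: $- 130 \sqrt{53} \approx -946.41$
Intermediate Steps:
$q{\left(f \right)} = -1 + f$ ($q{\left(f \right)} = -2 + \left(1 + f\right) = -1 + f$)
$v{\left(A,Q \right)} = 0$ ($v{\left(A,Q \right)} = -1 + 1 = 0$)
$E{\left(L \right)} = \sqrt{5 + 6 L}$ ($E{\left(L \right)} = \sqrt{\left(5 L + L\right) + 5} = \sqrt{6 L + 5} = \sqrt{5 + 6 L}$)
$\left(E{\left(8 \right)} + v{\left(q{\left(-3 \right)},3 \right)}\right) \left(-130\right) = \left(\sqrt{5 + 6 \cdot 8} + 0\right) \left(-130\right) = \left(\sqrt{5 + 48} + 0\right) \left(-130\right) = \left(\sqrt{53} + 0\right) \left(-130\right) = \sqrt{53} \left(-130\right) = - 130 \sqrt{53}$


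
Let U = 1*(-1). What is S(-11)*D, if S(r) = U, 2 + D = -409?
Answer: 411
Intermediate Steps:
D = -411 (D = -2 - 409 = -411)
U = -1
S(r) = -1
S(-11)*D = -1*(-411) = 411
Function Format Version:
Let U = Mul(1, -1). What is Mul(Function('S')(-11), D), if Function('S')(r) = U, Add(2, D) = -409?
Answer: 411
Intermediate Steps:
D = -411 (D = Add(-2, -409) = -411)
U = -1
Function('S')(r) = -1
Mul(Function('S')(-11), D) = Mul(-1, -411) = 411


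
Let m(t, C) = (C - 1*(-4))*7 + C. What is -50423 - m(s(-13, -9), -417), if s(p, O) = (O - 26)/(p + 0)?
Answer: -47115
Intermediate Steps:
s(p, O) = (-26 + O)/p
m(t, C) = 28 + 8*C (m(t, C) = (C + 4)*7 + C = (4 + C)*7 + C = (28 + 7*C) + C = 28 + 8*C)
-50423 - m(s(-13, -9), -417) = -50423 - (28 + 8*(-417)) = -50423 - (28 - 3336) = -50423 - 1*(-3308) = -50423 + 3308 = -47115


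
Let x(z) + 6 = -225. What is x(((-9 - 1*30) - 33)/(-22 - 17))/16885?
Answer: -21/1535 ≈ -0.013681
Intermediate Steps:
x(z) = -231 (x(z) = -6 - 225 = -231)
x(((-9 - 1*30) - 33)/(-22 - 17))/16885 = -231/16885 = -231*1/16885 = -21/1535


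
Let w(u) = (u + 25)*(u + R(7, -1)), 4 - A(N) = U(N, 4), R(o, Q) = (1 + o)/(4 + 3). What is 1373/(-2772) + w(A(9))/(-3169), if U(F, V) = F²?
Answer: -2183627/1254924 ≈ -1.7400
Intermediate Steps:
R(o, Q) = ⅐ + o/7 (R(o, Q) = (1 + o)/7 = (1 + o)*(⅐) = ⅐ + o/7)
A(N) = 4 - N²
w(u) = (25 + u)*(8/7 + u) (w(u) = (u + 25)*(u + (⅐ + (⅐)*7)) = (25 + u)*(u + (⅐ + 1)) = (25 + u)*(u + 8/7) = (25 + u)*(8/7 + u))
1373/(-2772) + w(A(9))/(-3169) = 1373/(-2772) + (200/7 + (4 - 1*9²)² + 183*(4 - 1*9²)/7)/(-3169) = 1373*(-1/2772) + (200/7 + (4 - 1*81)² + 183*(4 - 1*81)/7)*(-1/3169) = -1373/2772 + (200/7 + (4 - 81)² + 183*(4 - 81)/7)*(-1/3169) = -1373/2772 + (200/7 + (-77)² + (183/7)*(-77))*(-1/3169) = -1373/2772 + (200/7 + 5929 - 2013)*(-1/3169) = -1373/2772 + (27612/7)*(-1/3169) = -1373/2772 - 27612/22183 = -2183627/1254924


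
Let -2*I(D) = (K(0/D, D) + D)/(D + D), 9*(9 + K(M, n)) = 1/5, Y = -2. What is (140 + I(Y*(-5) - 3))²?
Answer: 31148367121/1587600 ≈ 19620.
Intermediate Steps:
K(M, n) = -404/45 (K(M, n) = -9 + (⅑)/5 = -9 + (⅑)*(⅕) = -9 + 1/45 = -404/45)
I(D) = -(-404/45 + D)/(4*D) (I(D) = -(-404/45 + D)/(2*(D + D)) = -(-404/45 + D)/(2*(2*D)) = -(-404/45 + D)*1/(2*D)/2 = -(-404/45 + D)/(4*D))
(140 + I(Y*(-5) - 3))² = (140 + (404 - 45*(-2*(-5) - 3))/(180*(-2*(-5) - 3)))² = (140 + (404 - 45*(10 - 3))/(180*(10 - 3)))² = (140 + (1/180)*(404 - 45*7)/7)² = (140 + (1/180)*(⅐)*(404 - 315))² = (140 + (1/180)*(⅐)*89)² = (140 + 89/1260)² = (176489/1260)² = 31148367121/1587600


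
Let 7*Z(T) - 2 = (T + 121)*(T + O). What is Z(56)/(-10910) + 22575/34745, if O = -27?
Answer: 61825487/106139026 ≈ 0.58250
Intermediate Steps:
Z(T) = 2/7 + (-27 + T)*(121 + T)/7 (Z(T) = 2/7 + ((T + 121)*(T - 27))/7 = 2/7 + ((121 + T)*(-27 + T))/7 = 2/7 + ((-27 + T)*(121 + T))/7 = 2/7 + (-27 + T)*(121 + T)/7)
Z(56)/(-10910) + 22575/34745 = (-3265/7 + (⅐)*56² + (94/7)*56)/(-10910) + 22575/34745 = (-3265/7 + (⅐)*3136 + 752)*(-1/10910) + 22575*(1/34745) = (-3265/7 + 448 + 752)*(-1/10910) + 4515/6949 = (5135/7)*(-1/10910) + 4515/6949 = -1027/15274 + 4515/6949 = 61825487/106139026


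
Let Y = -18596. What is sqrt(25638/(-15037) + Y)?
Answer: I*sqrt(4205152536530)/15037 ≈ 136.37*I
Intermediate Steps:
sqrt(25638/(-15037) + Y) = sqrt(25638/(-15037) - 18596) = sqrt(25638*(-1/15037) - 18596) = sqrt(-25638/15037 - 18596) = sqrt(-279653690/15037) = I*sqrt(4205152536530)/15037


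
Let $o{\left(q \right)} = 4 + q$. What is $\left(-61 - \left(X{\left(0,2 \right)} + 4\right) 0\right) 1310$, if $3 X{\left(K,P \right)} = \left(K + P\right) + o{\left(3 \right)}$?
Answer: $-79910$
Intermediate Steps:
$X{\left(K,P \right)} = \frac{7}{3} + \frac{K}{3} + \frac{P}{3}$ ($X{\left(K,P \right)} = \frac{\left(K + P\right) + \left(4 + 3\right)}{3} = \frac{\left(K + P\right) + 7}{3} = \frac{7 + K + P}{3} = \frac{7}{3} + \frac{K}{3} + \frac{P}{3}$)
$\left(-61 - \left(X{\left(0,2 \right)} + 4\right) 0\right) 1310 = \left(-61 - \left(\left(\frac{7}{3} + \frac{1}{3} \cdot 0 + \frac{1}{3} \cdot 2\right) + 4\right) 0\right) 1310 = \left(-61 - \left(\left(\frac{7}{3} + 0 + \frac{2}{3}\right) + 4\right) 0\right) 1310 = \left(-61 - \left(3 + 4\right) 0\right) 1310 = \left(-61 - 7 \cdot 0\right) 1310 = \left(-61 - 0\right) 1310 = \left(-61 + 0\right) 1310 = \left(-61\right) 1310 = -79910$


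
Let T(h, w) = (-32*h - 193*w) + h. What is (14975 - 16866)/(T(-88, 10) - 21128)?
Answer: 1891/20330 ≈ 0.093015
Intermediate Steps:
T(h, w) = -193*w - 31*h (T(h, w) = (-193*w - 32*h) + h = -193*w - 31*h)
(14975 - 16866)/(T(-88, 10) - 21128) = (14975 - 16866)/((-193*10 - 31*(-88)) - 21128) = -1891/((-1930 + 2728) - 21128) = -1891/(798 - 21128) = -1891/(-20330) = -1891*(-1/20330) = 1891/20330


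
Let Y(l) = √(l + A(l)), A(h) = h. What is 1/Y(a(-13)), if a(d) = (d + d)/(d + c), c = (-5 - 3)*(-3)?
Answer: -I*√143/26 ≈ -0.45993*I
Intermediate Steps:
c = 24 (c = -8*(-3) = 24)
a(d) = 2*d/(24 + d) (a(d) = (d + d)/(d + 24) = (2*d)/(24 + d) = 2*d/(24 + d))
Y(l) = √2*√l (Y(l) = √(l + l) = √(2*l) = √2*√l)
1/Y(a(-13)) = 1/(√2*√(2*(-13)/(24 - 13))) = 1/(√2*√(2*(-13)/11)) = 1/(√2*√(2*(-13)*(1/11))) = 1/(√2*√(-26/11)) = 1/(√2*(I*√286/11)) = 1/(2*I*√143/11) = -I*√143/26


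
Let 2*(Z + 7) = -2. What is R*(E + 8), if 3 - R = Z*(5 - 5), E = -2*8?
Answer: -24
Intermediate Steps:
Z = -8 (Z = -7 + (1/2)*(-2) = -7 - 1 = -8)
E = -16
R = 3 (R = 3 - (-8)*(5 - 5) = 3 - (-8)*0 = 3 - 1*0 = 3 + 0 = 3)
R*(E + 8) = 3*(-16 + 8) = 3*(-8) = -24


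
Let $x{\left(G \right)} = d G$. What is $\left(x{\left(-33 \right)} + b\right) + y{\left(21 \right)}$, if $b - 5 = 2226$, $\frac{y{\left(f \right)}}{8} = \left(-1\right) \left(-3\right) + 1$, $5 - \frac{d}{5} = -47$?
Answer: $-6317$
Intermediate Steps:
$d = 260$ ($d = 25 - -235 = 25 + 235 = 260$)
$y{\left(f \right)} = 32$ ($y{\left(f \right)} = 8 \left(\left(-1\right) \left(-3\right) + 1\right) = 8 \left(3 + 1\right) = 8 \cdot 4 = 32$)
$x{\left(G \right)} = 260 G$
$b = 2231$ ($b = 5 + 2226 = 2231$)
$\left(x{\left(-33 \right)} + b\right) + y{\left(21 \right)} = \left(260 \left(-33\right) + 2231\right) + 32 = \left(-8580 + 2231\right) + 32 = -6349 + 32 = -6317$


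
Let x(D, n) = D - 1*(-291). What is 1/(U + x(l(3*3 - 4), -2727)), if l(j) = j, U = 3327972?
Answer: 1/3328268 ≈ 3.0046e-7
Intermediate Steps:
x(D, n) = 291 + D (x(D, n) = D + 291 = 291 + D)
1/(U + x(l(3*3 - 4), -2727)) = 1/(3327972 + (291 + (3*3 - 4))) = 1/(3327972 + (291 + (9 - 4))) = 1/(3327972 + (291 + 5)) = 1/(3327972 + 296) = 1/3328268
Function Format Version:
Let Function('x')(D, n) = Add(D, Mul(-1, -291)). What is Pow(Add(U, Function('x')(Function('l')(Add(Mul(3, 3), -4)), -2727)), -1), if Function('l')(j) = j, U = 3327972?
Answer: Rational(1, 3328268) ≈ 3.0046e-7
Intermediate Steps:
Function('x')(D, n) = Add(291, D) (Function('x')(D, n) = Add(D, 291) = Add(291, D))
Pow(Add(U, Function('x')(Function('l')(Add(Mul(3, 3), -4)), -2727)), -1) = Pow(Add(3327972, Add(291, Add(Mul(3, 3), -4))), -1) = Pow(Add(3327972, Add(291, Add(9, -4))), -1) = Pow(Add(3327972, Add(291, 5)), -1) = Pow(Add(3327972, 296), -1) = Pow(3328268, -1) = Rational(1, 3328268)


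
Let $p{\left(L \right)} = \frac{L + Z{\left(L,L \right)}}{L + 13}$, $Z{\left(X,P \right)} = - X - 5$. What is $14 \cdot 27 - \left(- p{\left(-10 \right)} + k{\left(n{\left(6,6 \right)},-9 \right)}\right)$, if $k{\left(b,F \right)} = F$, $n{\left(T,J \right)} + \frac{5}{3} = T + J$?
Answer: $\frac{1156}{3} \approx 385.33$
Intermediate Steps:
$Z{\left(X,P \right)} = -5 - X$
$n{\left(T,J \right)} = - \frac{5}{3} + J + T$ ($n{\left(T,J \right)} = - \frac{5}{3} + \left(T + J\right) = - \frac{5}{3} + \left(J + T\right) = - \frac{5}{3} + J + T$)
$p{\left(L \right)} = - \frac{5}{13 + L}$ ($p{\left(L \right)} = \frac{L - \left(5 + L\right)}{L + 13} = - \frac{5}{13 + L}$)
$14 \cdot 27 - \left(- p{\left(-10 \right)} + k{\left(n{\left(6,6 \right)},-9 \right)}\right) = 14 \cdot 27 - \left(-9 + \frac{5}{13 - 10}\right) = 378 + \left(- \frac{5}{3} + 9\right) = 378 + \frac{22}{3} = \frac{1156}{3}$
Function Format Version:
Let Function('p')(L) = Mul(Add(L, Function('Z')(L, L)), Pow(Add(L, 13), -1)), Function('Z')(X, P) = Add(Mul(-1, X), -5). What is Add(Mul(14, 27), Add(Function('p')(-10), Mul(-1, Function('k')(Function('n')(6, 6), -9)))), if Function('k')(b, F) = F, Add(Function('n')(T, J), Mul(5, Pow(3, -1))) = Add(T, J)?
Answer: Rational(1156, 3) ≈ 385.33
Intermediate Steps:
Function('Z')(X, P) = Add(-5, Mul(-1, X))
Function('n')(T, J) = Add(Rational(-5, 3), J, T) (Function('n')(T, J) = Add(Rational(-5, 3), Add(T, J)) = Add(Rational(-5, 3), Add(J, T)) = Add(Rational(-5, 3), J, T))
Function('p')(L) = Mul(-5, Pow(Add(13, L), -1)) (Function('p')(L) = Mul(Add(L, Add(-5, Mul(-1, L))), Pow(Add(L, 13), -1)) = Mul(-5, Pow(Add(13, L), -1)))
Add(Mul(14, 27), Add(Function('p')(-10), Mul(-1, Function('k')(Function('n')(6, 6), -9)))) = Add(Mul(14, 27), Add(Mul(-5, Pow(Add(13, -10), -1)), Mul(-1, -9))) = Add(378, Add(Mul(-5, Pow(3, -1)), 9)) = Add(378, Add(Mul(-5, Rational(1, 3)), 9)) = Add(378, Add(Rational(-5, 3), 9)) = Add(378, Rational(22, 3)) = Rational(1156, 3)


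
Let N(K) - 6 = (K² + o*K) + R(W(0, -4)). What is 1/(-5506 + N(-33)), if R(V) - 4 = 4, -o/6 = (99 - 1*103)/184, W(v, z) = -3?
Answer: -23/101368 ≈ -0.00022690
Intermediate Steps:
o = 3/23 (o = -6*(99 - 1*103)/184 = -6*(99 - 103)/184 = -(-24)/184 = -6*(-1/46) = 3/23 ≈ 0.13043)
R(V) = 8 (R(V) = 4 + 4 = 8)
N(K) = 14 + K² + 3*K/23 (N(K) = 6 + ((K² + 3*K/23) + 8) = 6 + (8 + K² + 3*K/23) = 14 + K² + 3*K/23)
1/(-5506 + N(-33)) = 1/(-5506 + (14 + (-33)² + (3/23)*(-33))) = 1/(-5506 + (14 + 1089 - 99/23)) = 1/(-5506 + 25270/23) = 1/(-101368/23) = -23/101368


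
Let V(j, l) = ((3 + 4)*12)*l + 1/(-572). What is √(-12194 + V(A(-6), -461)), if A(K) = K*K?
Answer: I*√4164888871/286 ≈ 225.65*I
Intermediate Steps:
A(K) = K²
V(j, l) = -1/572 + 84*l (V(j, l) = (7*12)*l - 1/572 = 84*l - 1/572 = -1/572 + 84*l)
√(-12194 + V(A(-6), -461)) = √(-12194 + (-1/572 + 84*(-461))) = √(-12194 + (-1/572 - 38724)) = √(-12194 - 22150129/572) = √(-29125097/572) = I*√4164888871/286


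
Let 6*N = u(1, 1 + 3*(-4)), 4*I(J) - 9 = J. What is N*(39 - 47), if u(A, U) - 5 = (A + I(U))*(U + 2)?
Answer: -⅔ ≈ -0.66667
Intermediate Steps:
I(J) = 9/4 + J/4
u(A, U) = 5 + (2 + U)*(9/4 + A + U/4) (u(A, U) = 5 + (A + (9/4 + U/4))*(U + 2) = 5 + (9/4 + A + U/4)*(2 + U) = 5 + (2 + U)*(9/4 + A + U/4))
N = 1/12 (N = (19/2 + 2*1 + (1 + 3*(-4))²/4 + 11*(1 + 3*(-4))/4 + 1*(1 + 3*(-4)))/6 = (19/2 + 2 + (1 - 12)²/4 + 11*(1 - 12)/4 + 1*(1 - 12))/6 = (19/2 + 2 + (¼)*(-11)² + (11/4)*(-11) + 1*(-11))/6 = (19/2 + 2 + (¼)*121 - 121/4 - 11)/6 = (19/2 + 2 + 121/4 - 121/4 - 11)/6 = (⅙)*(½) = 1/12 ≈ 0.083333)
N*(39 - 47) = (39 - 47)/12 = (1/12)*(-8) = -⅔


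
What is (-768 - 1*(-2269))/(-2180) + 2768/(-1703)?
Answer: -8590443/3712540 ≈ -2.3139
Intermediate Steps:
(-768 - 1*(-2269))/(-2180) + 2768/(-1703) = (-768 + 2269)*(-1/2180) + 2768*(-1/1703) = 1501*(-1/2180) - 2768/1703 = -1501/2180 - 2768/1703 = -8590443/3712540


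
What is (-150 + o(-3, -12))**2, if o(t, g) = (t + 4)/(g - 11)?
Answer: 11909401/529 ≈ 22513.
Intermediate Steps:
o(t, g) = (4 + t)/(-11 + g)
(-150 + o(-3, -12))**2 = (-150 + (4 - 3)/(-11 - 12))**2 = (-150 + 1/(-23))**2 = (-150 - 1/23*1)**2 = (-150 - 1/23)**2 = (-3451/23)**2 = 11909401/529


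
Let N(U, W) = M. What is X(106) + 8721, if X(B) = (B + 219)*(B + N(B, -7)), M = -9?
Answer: 40246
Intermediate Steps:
N(U, W) = -9
X(B) = (-9 + B)*(219 + B) (X(B) = (B + 219)*(B - 9) = (219 + B)*(-9 + B) = (-9 + B)*(219 + B))
X(106) + 8721 = (-1971 + 106**2 + 210*106) + 8721 = (-1971 + 11236 + 22260) + 8721 = 31525 + 8721 = 40246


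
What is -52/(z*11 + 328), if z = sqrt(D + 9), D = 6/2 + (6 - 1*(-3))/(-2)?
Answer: -34112/213353 + 572*sqrt(30)/213353 ≈ -0.14520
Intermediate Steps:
D = -3/2 (D = 6*(1/2) + (6 + 3)*(-1/2) = 3 + 9*(-1/2) = 3 - 9/2 = -3/2 ≈ -1.5000)
z = sqrt(30)/2 (z = sqrt(-3/2 + 9) = sqrt(15/2) = sqrt(30)/2 ≈ 2.7386)
-52/(z*11 + 328) = -52/((sqrt(30)/2)*11 + 328) = -52/(11*sqrt(30)/2 + 328) = -52/(328 + 11*sqrt(30)/2)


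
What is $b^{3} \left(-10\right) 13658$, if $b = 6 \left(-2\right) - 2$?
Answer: $374775520$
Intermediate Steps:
$b = -14$ ($b = -12 - 2 = -14$)
$b^{3} \left(-10\right) 13658 = \left(-14\right)^{3} \left(-10\right) 13658 = \left(-2744\right) \left(-10\right) 13658 = 27440 \cdot 13658 = 374775520$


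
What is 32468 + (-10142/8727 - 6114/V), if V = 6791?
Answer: 1924095639476/59265057 ≈ 32466.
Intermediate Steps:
32468 + (-10142/8727 - 6114/V) = 32468 + (-10142/8727 - 6114/6791) = 32468 - 122231200/59265057 = 1924095639476/59265057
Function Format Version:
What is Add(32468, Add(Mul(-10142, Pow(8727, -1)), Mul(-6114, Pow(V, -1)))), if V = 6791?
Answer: Rational(1924095639476, 59265057) ≈ 32466.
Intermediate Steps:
Add(32468, Add(Mul(-10142, Pow(8727, -1)), Mul(-6114, Pow(V, -1)))) = Add(32468, Add(Mul(-10142, Pow(8727, -1)), Mul(-6114, Pow(6791, -1)))) = Add(32468, Add(Mul(-10142, Rational(1, 8727)), Mul(-6114, Rational(1, 6791)))) = Add(32468, Add(Rational(-10142, 8727), Rational(-6114, 6791))) = Add(32468, Rational(-122231200, 59265057)) = Rational(1924095639476, 59265057)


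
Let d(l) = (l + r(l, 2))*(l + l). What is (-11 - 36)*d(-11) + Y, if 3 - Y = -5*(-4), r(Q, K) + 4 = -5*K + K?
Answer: -23799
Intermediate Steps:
r(Q, K) = -4 - 4*K (r(Q, K) = -4 + (-5*K + K) = -4 - 4*K)
Y = -17 (Y = 3 - (-5)*(-4) = 3 - 1*20 = 3 - 20 = -17)
d(l) = 2*l*(-12 + l) (d(l) = (l + (-4 - 4*2))*(l + l) = (l + (-4 - 8))*(2*l) = (l - 12)*(2*l) = (-12 + l)*(2*l) = 2*l*(-12 + l))
(-11 - 36)*d(-11) + Y = (-11 - 36)*(2*(-11)*(-12 - 11)) - 17 = -94*(-11)*(-23) - 17 = -47*506 - 17 = -23782 - 17 = -23799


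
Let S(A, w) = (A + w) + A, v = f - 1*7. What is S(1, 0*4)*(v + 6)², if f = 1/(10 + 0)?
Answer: 81/50 ≈ 1.6200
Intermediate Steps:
f = ⅒ (f = 1/10 = ⅒ ≈ 0.10000)
v = -69/10 (v = ⅒ - 1*7 = ⅒ - 7 = -69/10 ≈ -6.9000)
S(A, w) = w + 2*A
S(1, 0*4)*(v + 6)² = (0*4 + 2*1)*(-69/10 + 6)² = (0 + 2)*(-9/10)² = 2*(81/100) = 81/50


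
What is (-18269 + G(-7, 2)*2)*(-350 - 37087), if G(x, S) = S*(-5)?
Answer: 684685293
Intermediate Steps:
G(x, S) = -5*S
(-18269 + G(-7, 2)*2)*(-350 - 37087) = (-18269 - 5*2*2)*(-350 - 37087) = (-18269 - 10*2)*(-37437) = (-18269 - 20)*(-37437) = -18289*(-37437) = 684685293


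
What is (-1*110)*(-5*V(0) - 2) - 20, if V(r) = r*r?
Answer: 200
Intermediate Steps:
V(r) = r²
(-1*110)*(-5*V(0) - 2) - 20 = (-1*110)*(-5*0² - 2) - 20 = -110*(-5*0 - 2) - 20 = -110*(0 - 2) - 20 = -110*(-2) - 20 = 220 - 20 = 200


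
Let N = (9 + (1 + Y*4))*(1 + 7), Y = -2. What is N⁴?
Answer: 65536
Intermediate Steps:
N = 16 (N = (9 + (1 - 2*4))*(1 + 7) = (9 + (1 - 8))*8 = (9 - 7)*8 = 2*8 = 16)
N⁴ = 16⁴ = 65536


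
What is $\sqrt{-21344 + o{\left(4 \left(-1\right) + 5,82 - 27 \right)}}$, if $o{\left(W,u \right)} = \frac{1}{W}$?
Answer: $i \sqrt{21343} \approx 146.09 i$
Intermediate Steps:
$\sqrt{-21344 + o{\left(4 \left(-1\right) + 5,82 - 27 \right)}} = \sqrt{-21344 + \frac{1}{4 \left(-1\right) + 5}} = \sqrt{-21344 + \frac{1}{-4 + 5}} = \sqrt{-21344 + 1^{-1}} = \sqrt{-21344 + 1} = \sqrt{-21343} = i \sqrt{21343}$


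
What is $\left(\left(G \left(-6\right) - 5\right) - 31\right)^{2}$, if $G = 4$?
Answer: $3600$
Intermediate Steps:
$\left(\left(G \left(-6\right) - 5\right) - 31\right)^{2} = \left(\left(4 \left(-6\right) - 5\right) - 31\right)^{2} = \left(\left(-24 - 5\right) - 31\right)^{2} = \left(-29 - 31\right)^{2} = \left(-60\right)^{2} = 3600$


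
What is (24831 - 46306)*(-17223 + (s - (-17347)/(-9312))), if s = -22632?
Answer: 7970384122825/9312 ≈ 8.5593e+8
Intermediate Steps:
(24831 - 46306)*(-17223 + (s - (-17347)/(-9312))) = (24831 - 46306)*(-17223 + (-22632 - (-17347)/(-9312))) = -21475*(-17223 + (-22632 - (-17347)*(-1)/9312)) = -21475*(-17223 + (-22632 - 1*17347/9312)) = -21475*(-17223 + (-22632 - 17347/9312)) = -21475*(-17223 - 210766531/9312) = -21475*(-371147107/9312) = 7970384122825/9312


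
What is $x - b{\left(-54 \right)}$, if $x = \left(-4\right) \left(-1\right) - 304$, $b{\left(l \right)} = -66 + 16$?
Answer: $-250$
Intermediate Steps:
$b{\left(l \right)} = -50$
$x = -300$ ($x = 4 - 304 = -300$)
$x - b{\left(-54 \right)} = -300 - -50 = -300 + 50 = -250$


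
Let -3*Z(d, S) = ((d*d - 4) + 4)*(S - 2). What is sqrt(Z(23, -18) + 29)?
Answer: sqrt(32001)/3 ≈ 59.629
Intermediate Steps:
Z(d, S) = -d**2*(-2 + S)/3 (Z(d, S) = -((d*d - 4) + 4)*(S - 2)/3 = -((d**2 - 4) + 4)*(-2 + S)/3 = -((-4 + d**2) + 4)*(-2 + S)/3 = -d**2*(-2 + S)/3)
sqrt(Z(23, -18) + 29) = sqrt((1/3)*23**2*(2 - 1*(-18)) + 29) = sqrt((1/3)*529*(2 + 18) + 29) = sqrt((1/3)*529*20 + 29) = sqrt(10580/3 + 29) = sqrt(10667/3) = sqrt(32001)/3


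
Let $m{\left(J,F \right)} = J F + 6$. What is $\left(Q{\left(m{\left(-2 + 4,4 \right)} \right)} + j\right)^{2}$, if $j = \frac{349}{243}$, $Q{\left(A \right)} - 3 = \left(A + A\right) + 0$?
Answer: $\frac{62125924}{59049} \approx 1052.1$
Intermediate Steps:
$m{\left(J,F \right)} = 6 + F J$ ($m{\left(J,F \right)} = F J + 6 = 6 + F J$)
$Q{\left(A \right)} = 3 + 2 A$ ($Q{\left(A \right)} = 3 + \left(\left(A + A\right) + 0\right) = 3 + \left(2 A + 0\right) = 3 + 2 A$)
$j = \frac{349}{243}$ ($j = 349 \cdot \frac{1}{243} = \frac{349}{243} \approx 1.4362$)
$\left(Q{\left(m{\left(-2 + 4,4 \right)} \right)} + j\right)^{2} = \left(\left(3 + 2 \left(6 + 4 \left(-2 + 4\right)\right)\right) + \frac{349}{243}\right)^{2} = \left(\left(3 + 2 \left(6 + 4 \cdot 2\right)\right) + \frac{349}{243}\right)^{2} = \left(\left(3 + 2 \left(6 + 8\right)\right) + \frac{349}{243}\right)^{2} = \left(\left(3 + 2 \cdot 14\right) + \frac{349}{243}\right)^{2} = \left(\left(3 + 28\right) + \frac{349}{243}\right)^{2} = \left(31 + \frac{349}{243}\right)^{2} = \left(\frac{7882}{243}\right)^{2} = \frac{62125924}{59049}$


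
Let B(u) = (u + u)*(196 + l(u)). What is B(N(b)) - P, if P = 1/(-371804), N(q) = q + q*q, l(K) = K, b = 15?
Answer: 77811141121/371804 ≈ 2.0928e+5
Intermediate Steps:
N(q) = q + q²
P = -1/371804 ≈ -2.6896e-6
B(u) = 2*u*(196 + u) (B(u) = (u + u)*(196 + u) = (2*u)*(196 + u) = 2*u*(196 + u))
B(N(b)) - P = 2*(15*(1 + 15))*(196 + 15*(1 + 15)) - 1*(-1/371804) = 2*(15*16)*(196 + 15*16) + 1/371804 = 2*240*(196 + 240) + 1/371804 = 2*240*436 + 1/371804 = 209280 + 1/371804 = 77811141121/371804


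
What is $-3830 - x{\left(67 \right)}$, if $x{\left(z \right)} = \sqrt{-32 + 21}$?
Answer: $-3830 - i \sqrt{11} \approx -3830.0 - 3.3166 i$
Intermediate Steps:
$x{\left(z \right)} = i \sqrt{11}$ ($x{\left(z \right)} = \sqrt{-11} = i \sqrt{11}$)
$-3830 - x{\left(67 \right)} = -3830 - i \sqrt{11}$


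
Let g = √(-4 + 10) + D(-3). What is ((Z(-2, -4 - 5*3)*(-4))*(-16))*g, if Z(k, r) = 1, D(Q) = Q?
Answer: -192 + 64*√6 ≈ -35.233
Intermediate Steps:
g = -3 + √6 (g = √(-4 + 10) - 3 = √6 - 3 = -3 + √6 ≈ -0.55051)
((Z(-2, -4 - 5*3)*(-4))*(-16))*g = ((1*(-4))*(-16))*(-3 + √6) = (-4*(-16))*(-3 + √6) = 64*(-3 + √6) = -192 + 64*√6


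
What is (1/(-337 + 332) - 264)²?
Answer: 1745041/25 ≈ 69802.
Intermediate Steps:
(1/(-337 + 332) - 264)² = (1/(-5) - 264)² = (-⅕ - 264)² = (-1321/5)² = 1745041/25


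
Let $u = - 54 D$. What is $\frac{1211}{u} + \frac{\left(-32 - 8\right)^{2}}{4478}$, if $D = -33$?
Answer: $\frac{4137029}{3989898} \approx 1.0369$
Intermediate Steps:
$u = 1782$ ($u = \left(-54\right) \left(-33\right) = 1782$)
$\frac{1211}{u} + \frac{\left(-32 - 8\right)^{2}}{4478} = \frac{1211}{1782} + \frac{\left(-32 - 8\right)^{2}}{4478} = 1211 \cdot \frac{1}{1782} + \left(-40\right)^{2} \cdot \frac{1}{4478} = \frac{1211}{1782} + 1600 \cdot \frac{1}{4478} = \frac{1211}{1782} + \frac{800}{2239} = \frac{4137029}{3989898}$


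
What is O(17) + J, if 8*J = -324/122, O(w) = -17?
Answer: -4229/244 ≈ -17.332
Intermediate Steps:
J = -81/244 (J = (-324/122)/8 = (-324*1/122)/8 = (1/8)*(-162/61) = -81/244 ≈ -0.33197)
O(17) + J = -17 - 81/244 = -4229/244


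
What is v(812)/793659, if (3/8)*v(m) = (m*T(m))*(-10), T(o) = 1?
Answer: -64960/2380977 ≈ -0.027283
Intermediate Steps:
v(m) = -80*m/3 (v(m) = 8*((m*1)*(-10))/3 = 8*(m*(-10))/3 = 8*(-10*m)/3 = -80*m/3)
v(812)/793659 = -80/3*812/793659 = -64960/3*1/793659 = -64960/2380977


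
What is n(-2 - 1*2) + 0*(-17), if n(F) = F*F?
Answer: 16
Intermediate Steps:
n(F) = F**2
n(-2 - 1*2) + 0*(-17) = (-2 - 1*2)**2 + 0*(-17) = (-2 - 2)**2 + 0 = (-4)**2 + 0 = 16 + 0 = 16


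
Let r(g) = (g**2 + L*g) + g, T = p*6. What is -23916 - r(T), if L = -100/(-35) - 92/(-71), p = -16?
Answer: -16220748/497 ≈ -32637.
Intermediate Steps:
T = -96 (T = -16*6 = -96)
L = 2064/497 (L = -100*(-1/35) - 92*(-1/71) = 20/7 + 92/71 = 2064/497 ≈ 4.1529)
r(g) = g**2 + 2561*g/497 (r(g) = (g**2 + 2064*g/497) + g = g**2 + 2561*g/497)
-23916 - r(T) = -23916 - (-96)*(2561 + 497*(-96))/497 = -23916 - (-96)*(2561 - 47712)/497 = -23916 - (-96)*(-45151)/497 = -23916 - 1*4334496/497 = -23916 - 4334496/497 = -16220748/497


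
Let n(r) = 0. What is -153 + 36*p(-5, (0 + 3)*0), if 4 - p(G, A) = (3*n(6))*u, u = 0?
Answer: -9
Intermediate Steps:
p(G, A) = 4 (p(G, A) = 4 - 3*0*0 = 4 - 0*0 = 4 - 1*0 = 4 + 0 = 4)
-153 + 36*p(-5, (0 + 3)*0) = -153 + 36*4 = -153 + 144 = -9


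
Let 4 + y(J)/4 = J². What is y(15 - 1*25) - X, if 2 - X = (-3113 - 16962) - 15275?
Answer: -34968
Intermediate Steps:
X = 35352 (X = 2 - ((-3113 - 16962) - 15275) = 2 - (-20075 - 15275) = 2 - 1*(-35350) = 2 + 35350 = 35352)
y(J) = -16 + 4*J²
y(15 - 1*25) - X = (-16 + 4*(15 - 1*25)²) - 1*35352 = (-16 + 4*(15 - 25)²) - 35352 = (-16 + 4*(-10)²) - 35352 = (-16 + 4*100) - 35352 = (-16 + 400) - 35352 = 384 - 35352 = -34968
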